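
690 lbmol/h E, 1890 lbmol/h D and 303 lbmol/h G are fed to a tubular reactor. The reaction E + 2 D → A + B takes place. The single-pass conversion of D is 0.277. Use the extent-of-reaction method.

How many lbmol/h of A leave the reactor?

D reacted = 0.277 × 1890 = 523.5 lbmol/h; ν_D = −2, so ξ = 523.5/2 = 261.8 lbmol/h.
Outlet amounts (n = n₀ + ν ξ):
  E: 690 − 1(261.8) = 428.2
  D: 1890 − 2(261.8) = 1366
  A: 0 + 1(261.8) = 261.8
  B: 0 + 1(261.8) = 261.8
  G: 303 (inert)

262 lbmol/h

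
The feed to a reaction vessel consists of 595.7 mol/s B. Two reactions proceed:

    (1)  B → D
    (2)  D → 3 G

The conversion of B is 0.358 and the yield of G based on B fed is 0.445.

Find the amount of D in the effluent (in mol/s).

125 mol/s

Conversion of B: B consumed = 1ξ₁ = 0.358 × 595.7 → ξ₁ = 213.3 mol/s.
Yield of G: 3ξ₂ / 595.7 = 0.445 → ξ₂ = 88.36 mol/s.
Outlet amounts (n = n₀ + Σ ν·ξ):
  B: 595.7 − 1(213.3) = 382.4
  D: 0 + 1(213.3) − 1(88.36) = 124.9
  G: 0 + 3(88.36) = 265.1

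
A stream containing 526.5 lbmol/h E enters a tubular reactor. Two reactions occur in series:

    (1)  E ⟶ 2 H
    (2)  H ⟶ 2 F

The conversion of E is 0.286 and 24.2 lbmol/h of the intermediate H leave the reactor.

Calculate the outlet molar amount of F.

554 lbmol/h

Conversion of E: E consumed = 1ξ₁ = 0.286 × 526.5 → ξ₁ = 150.6 lbmol/h.
H balance: n_H = 0 + 2ξ₁ − 1ξ₂ = 24.2 → ξ₂ = (2·150.6 − 24.2)/1 = 277 lbmol/h.
Outlet amounts (n = n₀ + Σ ν·ξ):
  E: 526.5 − 1(150.6) = 375.9
  H: 0 + 2(150.6) − 1(277) = 24.2
  F: 0 + 2(277) = 553.9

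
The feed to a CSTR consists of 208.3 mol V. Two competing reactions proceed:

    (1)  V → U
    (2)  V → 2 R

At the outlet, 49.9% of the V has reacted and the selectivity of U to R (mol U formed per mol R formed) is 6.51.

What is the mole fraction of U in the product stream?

Conversion of V: V consumed = 0.499 × 208.3 = 103.9 mol = 1ξ₁ + 1ξ₂.
Selectivity: 1ξ₁ / (2ξ₂) = 6.51 → ξ₁ = 13.02 ξ₂.
Substitute: (1·13.02 + 1) ξ₂ = 103.9 → ξ₂ = 7.414 mol, ξ₁ = 96.53 mol.
Outlet amounts (n = n₀ + Σ ν·ξ):
  V: 208.3 − 1(96.53) − 1(7.414) = 104.4
  U: 0 + 1(96.53) = 96.53
  R: 0 + 2(7.414) = 14.83
Total out = 215.7 mol; y_U = 96.53 / 215.7 = 0.4475.

0.447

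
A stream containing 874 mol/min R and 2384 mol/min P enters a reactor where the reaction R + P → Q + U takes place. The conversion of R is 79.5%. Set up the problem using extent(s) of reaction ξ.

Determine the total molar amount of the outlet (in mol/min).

R reacted = 0.795 × 874 = 694.8 mol/min; ν_R = −1, so ξ = 694.8/1 = 694.8 mol/min.
Outlet amounts (n = n₀ + ν ξ):
  R: 874 − 1(694.8) = 179.2
  P: 2384 − 1(694.8) = 1689
  Q: 0 + 1(694.8) = 694.8
  U: 0 + 1(694.8) = 694.8
Total out = 179.2 + 1689 + 694.8 + 694.8 = 3258 mol/min.

3260 mol/min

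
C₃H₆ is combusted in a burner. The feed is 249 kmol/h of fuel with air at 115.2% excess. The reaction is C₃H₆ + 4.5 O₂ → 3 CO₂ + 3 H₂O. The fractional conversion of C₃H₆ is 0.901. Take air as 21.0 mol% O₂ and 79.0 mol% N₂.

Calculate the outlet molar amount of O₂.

1400 kmol/h

Stoichiometric O₂ = 4.5 × 249 = 1120 kmol/h; O₂ fed = 1120 × 2.152 = 2411 kmol/h.
N₂ fed = 2411 × 79/21 = 9071 kmol/h.
Fuel reacted = 0.901 × 249 → ξ = 224.3 kmol/h.
Outlet (n = n₀ + ν ξ):
  C₃H₆: 249 − 1(224.3) = 24.65
  O₂: 2411 − 4.5(224.3) = 1402
  N₂: 9071 (inert)
  CO₂: 0 + 3(224.3) = 673
  H₂O: 0 + 3(224.3) = 673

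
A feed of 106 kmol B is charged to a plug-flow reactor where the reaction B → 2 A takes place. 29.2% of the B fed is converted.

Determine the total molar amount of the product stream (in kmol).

137 kmol

B reacted = 0.292 × 106 = 30.95 kmol; ν_B = −1, so ξ = 30.95/1 = 30.95 kmol.
Outlet amounts (n = n₀ + ν ξ):
  B: 106 − 1(30.95) = 75.05
  A: 0 + 2(30.95) = 61.9
Total out = 75.05 + 61.9 = 137 kmol.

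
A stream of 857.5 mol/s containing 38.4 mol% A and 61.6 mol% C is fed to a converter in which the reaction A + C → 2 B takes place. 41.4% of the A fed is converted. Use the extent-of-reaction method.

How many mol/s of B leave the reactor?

A reacted = 0.414 × 329.3 = 136.3 mol/s; ν_A = −1, so ξ = 136.3/1 = 136.3 mol/s.
Outlet amounts (n = n₀ + ν ξ):
  A: 329.3 − 1(136.3) = 193
  C: 528.2 − 1(136.3) = 391.9
  B: 0 + 2(136.3) = 272.6

273 mol/s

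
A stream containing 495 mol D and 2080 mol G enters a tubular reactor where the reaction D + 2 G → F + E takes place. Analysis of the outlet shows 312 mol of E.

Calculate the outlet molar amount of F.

312 mol

For E: n = n₀ + 1ξ → 312 = 0 + 1ξ, giving ξ = 312 mol.
Outlet amounts (n = n₀ + ν ξ):
  D: 495 − 1(312) = 183
  G: 2080 − 2(312) = 1456
  F: 0 + 1(312) = 312
  E: 0 + 1(312) = 312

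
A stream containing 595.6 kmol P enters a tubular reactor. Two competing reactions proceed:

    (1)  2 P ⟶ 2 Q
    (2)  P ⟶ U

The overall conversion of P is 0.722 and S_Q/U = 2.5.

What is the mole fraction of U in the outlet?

Conversion of P: P consumed = 0.722 × 595.6 = 430 kmol = 2ξ₁ + 1ξ₂.
Selectivity: 2ξ₁ / (1ξ₂) = 2.5 → ξ₁ = 1.25 ξ₂.
Substitute: (2·1.25 + 1) ξ₂ = 430 → ξ₂ = 122.9 kmol, ξ₁ = 153.6 kmol.
Outlet amounts (n = n₀ + Σ ν·ξ):
  P: 595.6 − 2(153.6) − 1(122.9) = 165.6
  Q: 0 + 2(153.6) = 307.2
  U: 0 + 1(122.9) = 122.9
Total out = 595.6 kmol; y_U = 122.9 / 595.6 = 0.2063.

0.206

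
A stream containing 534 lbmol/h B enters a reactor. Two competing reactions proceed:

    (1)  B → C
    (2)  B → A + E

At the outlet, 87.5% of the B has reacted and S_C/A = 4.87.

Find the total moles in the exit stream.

Conversion of B: B consumed = 0.875 × 534 = 467.2 lbmol/h = 1ξ₁ + 1ξ₂.
Selectivity: 1ξ₁ / (1ξ₂) = 4.87 → ξ₁ = 4.87 ξ₂.
Substitute: (1·4.87 + 1) ξ₂ = 467.2 → ξ₂ = 79.6 lbmol/h, ξ₁ = 387.7 lbmol/h.
Outlet amounts (n = n₀ + Σ ν·ξ):
  B: 534 − 1(387.7) − 1(79.6) = 66.75
  C: 0 + 1(387.7) = 387.7
  A: 0 + 1(79.6) = 79.6
  E: 0 + 1(79.6) = 79.6
Total out = 66.75 + 387.7 + 79.6 + 79.6 = 613.6 lbmol/h.

614 lbmol/h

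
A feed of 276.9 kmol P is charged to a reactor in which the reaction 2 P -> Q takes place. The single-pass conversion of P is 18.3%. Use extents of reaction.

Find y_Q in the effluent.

P reacted = 0.183 × 276.9 = 50.67 kmol; ν_P = −2, so ξ = 50.67/2 = 25.34 kmol.
Outlet amounts (n = n₀ + ν ξ):
  P: 276.9 − 2(25.34) = 226.2
  Q: 0 + 1(25.34) = 25.34
Total out = 251.6 kmol; y_Q = 25.34 / 251.6 = 0.1007.

0.101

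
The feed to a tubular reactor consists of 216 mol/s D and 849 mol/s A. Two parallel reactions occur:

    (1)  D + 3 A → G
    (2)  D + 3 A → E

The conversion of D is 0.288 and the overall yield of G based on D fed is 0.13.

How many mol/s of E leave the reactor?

Yield of G: 1ξ₁ / 216 = 0.13 → ξ₁ = 28.08 mol/s.
Conversion of D: 1ξ₁ + 1ξ₂ = 0.288 × 216 = 62.21 → ξ₂ = 34.13 mol/s.
Outlet amounts (n = n₀ + Σ ν·ξ):
  D: 216 − 1(28.08) − 1(34.13) = 153.8
  A: 849 − 3(28.08) − 3(34.13) = 662.4
  G: 0 + 1(28.08) = 28.08
  E: 0 + 1(34.13) = 34.13

34.1 mol/s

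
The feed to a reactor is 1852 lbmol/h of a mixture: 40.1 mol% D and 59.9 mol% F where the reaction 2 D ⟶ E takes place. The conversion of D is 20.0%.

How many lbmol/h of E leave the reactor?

74.3 lbmol/h

D reacted = 0.2 × 742.7 = 148.5 lbmol/h; ν_D = −2, so ξ = 148.5/2 = 74.27 lbmol/h.
Outlet amounts (n = n₀ + ν ξ):
  D: 742.7 − 2(74.27) = 594.1
  E: 0 + 1(74.27) = 74.27
  F: 1109 (inert)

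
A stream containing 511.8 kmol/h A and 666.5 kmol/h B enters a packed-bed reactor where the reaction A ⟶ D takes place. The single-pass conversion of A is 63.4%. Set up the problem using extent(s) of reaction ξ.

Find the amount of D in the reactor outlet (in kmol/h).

324 kmol/h

A reacted = 0.634 × 511.8 = 324.5 kmol/h; ν_A = −1, so ξ = 324.5/1 = 324.5 kmol/h.
Outlet amounts (n = n₀ + ν ξ):
  A: 511.8 − 1(324.5) = 187.3
  D: 0 + 1(324.5) = 324.5
  B: 666.5 (inert)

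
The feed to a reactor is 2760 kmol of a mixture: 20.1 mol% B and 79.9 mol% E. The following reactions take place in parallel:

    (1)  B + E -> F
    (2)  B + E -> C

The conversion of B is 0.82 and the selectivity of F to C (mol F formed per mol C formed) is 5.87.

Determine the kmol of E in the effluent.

Conversion of B: B consumed = 0.82 × 554.8 = 454.9 kmol = 1ξ₁ + 1ξ₂.
Selectivity: 1ξ₁ / (1ξ₂) = 5.87 → ξ₁ = 5.87 ξ₂.
Substitute: (1·5.87 + 1) ξ₂ = 454.9 → ξ₂ = 66.22 kmol, ξ₁ = 388.7 kmol.
Outlet amounts (n = n₀ + Σ ν·ξ):
  B: 554.8 − 1(388.7) − 1(66.22) = 99.86
  E: 2205 − 1(388.7) − 1(66.22) = 1750
  F: 0 + 1(388.7) = 388.7
  C: 0 + 1(66.22) = 66.22

1750 kmol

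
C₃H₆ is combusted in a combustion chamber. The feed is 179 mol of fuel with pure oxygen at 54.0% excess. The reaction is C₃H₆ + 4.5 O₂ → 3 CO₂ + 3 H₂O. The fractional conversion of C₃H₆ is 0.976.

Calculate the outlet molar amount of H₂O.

Stoichiometric O₂ = 4.5 × 179 = 805.5 mol; O₂ fed = 805.5 × 1.540 = 1240 mol.
Fuel reacted = 0.976 × 179 → ξ = 174.7 mol.
Outlet (n = n₀ + ν ξ):
  C₃H₆: 179 − 1(174.7) = 4.296
  O₂: 1240 − 4.5(174.7) = 454.3
  CO₂: 0 + 3(174.7) = 524.1
  H₂O: 0 + 3(174.7) = 524.1

524 mol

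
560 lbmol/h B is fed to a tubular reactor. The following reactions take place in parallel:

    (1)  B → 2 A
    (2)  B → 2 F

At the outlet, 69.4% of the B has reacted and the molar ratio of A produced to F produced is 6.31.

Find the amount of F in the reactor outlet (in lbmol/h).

Conversion of B: B consumed = 0.694 × 560 = 388.6 lbmol/h = 1ξ₁ + 1ξ₂.
Selectivity: 2ξ₁ / (2ξ₂) = 6.31 → ξ₁ = 6.31 ξ₂.
Substitute: (1·6.31 + 1) ξ₂ = 388.6 → ξ₂ = 53.17 lbmol/h, ξ₁ = 335.5 lbmol/h.
Outlet amounts (n = n₀ + Σ ν·ξ):
  B: 560 − 1(335.5) − 1(53.17) = 171.4
  A: 0 + 2(335.5) = 670.9
  F: 0 + 2(53.17) = 106.3

106 lbmol/h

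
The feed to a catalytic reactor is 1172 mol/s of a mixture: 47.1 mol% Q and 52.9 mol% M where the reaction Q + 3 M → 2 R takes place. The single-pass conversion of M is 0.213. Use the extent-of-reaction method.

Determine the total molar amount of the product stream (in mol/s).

1080 mol/s

M reacted = 0.213 × 620 = 132.1 mol/s; ν_M = −3, so ξ = 132.1/3 = 44.02 mol/s.
Outlet amounts (n = n₀ + ν ξ):
  Q: 552 − 1(44.02) = 508
  M: 620 − 3(44.02) = 487.9
  R: 0 + 2(44.02) = 88.04
Total out = 508 + 487.9 + 88.04 = 1084 mol/s.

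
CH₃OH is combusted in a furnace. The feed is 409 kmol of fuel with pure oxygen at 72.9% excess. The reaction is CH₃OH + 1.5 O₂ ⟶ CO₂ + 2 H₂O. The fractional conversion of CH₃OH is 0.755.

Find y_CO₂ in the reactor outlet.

0.19

Stoichiometric O₂ = 1.5 × 409 = 613.5 kmol; O₂ fed = 613.5 × 1.729 = 1061 kmol.
Fuel reacted = 0.755 × 409 → ξ = 308.8 kmol.
Outlet (n = n₀ + ν ξ):
  CH₃OH: 409 − 1(308.8) = 100.2
  O₂: 1061 − 1.5(308.8) = 597.5
  CO₂: 0 + 1(308.8) = 308.8
  H₂O: 0 + 2(308.8) = 617.6
Total out = 1624 kmol; y_CO₂ = 308.8 / 1624 = 0.1901.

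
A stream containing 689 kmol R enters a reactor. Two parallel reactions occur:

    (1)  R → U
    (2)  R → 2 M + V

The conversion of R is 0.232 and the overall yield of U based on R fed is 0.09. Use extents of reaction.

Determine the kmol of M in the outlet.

196 kmol

Yield of U: 1ξ₁ / 689 = 0.09 → ξ₁ = 62.01 kmol.
Conversion of R: 1ξ₁ + 1ξ₂ = 0.232 × 689 = 159.8 → ξ₂ = 97.84 kmol.
Outlet amounts (n = n₀ + Σ ν·ξ):
  R: 689 − 1(62.01) − 1(97.84) = 529.2
  U: 0 + 1(62.01) = 62.01
  M: 0 + 2(97.84) = 195.7
  V: 0 + 1(97.84) = 97.84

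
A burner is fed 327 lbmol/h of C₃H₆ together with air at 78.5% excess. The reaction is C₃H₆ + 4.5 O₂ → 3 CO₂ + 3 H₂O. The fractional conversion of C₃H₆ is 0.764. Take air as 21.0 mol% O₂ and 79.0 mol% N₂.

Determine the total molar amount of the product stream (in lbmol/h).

13000 lbmol/h

Stoichiometric O₂ = 4.5 × 327 = 1472 lbmol/h; O₂ fed = 1472 × 1.785 = 2627 lbmol/h.
N₂ fed = 2627 × 79/21 = 9881 lbmol/h.
Fuel reacted = 0.764 × 327 → ξ = 249.8 lbmol/h.
Outlet (n = n₀ + ν ξ):
  C₃H₆: 327 − 1(249.8) = 77.17
  O₂: 2627 − 4.5(249.8) = 1502
  N₂: 9881 (inert)
  CO₂: 0 + 3(249.8) = 749.5
  H₂O: 0 + 3(249.8) = 749.5
Total out = 77.17 + 1502 + 9881 + 749.5 + 749.5 = 12960 lbmol/h.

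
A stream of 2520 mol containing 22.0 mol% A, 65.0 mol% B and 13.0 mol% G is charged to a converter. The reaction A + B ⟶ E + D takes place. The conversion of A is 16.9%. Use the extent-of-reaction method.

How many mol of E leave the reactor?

A reacted = 0.169 × 554.4 = 93.69 mol; ν_A = −1, so ξ = 93.69/1 = 93.69 mol.
Outlet amounts (n = n₀ + ν ξ):
  A: 554.4 − 1(93.69) = 460.7
  B: 1638 − 1(93.69) = 1544
  E: 0 + 1(93.69) = 93.69
  D: 0 + 1(93.69) = 93.69
  G: 327.6 (inert)

93.7 mol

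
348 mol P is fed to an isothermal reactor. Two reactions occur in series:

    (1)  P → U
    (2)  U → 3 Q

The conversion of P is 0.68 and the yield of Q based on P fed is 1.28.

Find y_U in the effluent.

Conversion of P: P consumed = 1ξ₁ = 0.68 × 348 → ξ₁ = 236.6 mol.
Yield of Q: 3ξ₂ / 348 = 1.28 → ξ₂ = 148.5 mol.
Outlet amounts (n = n₀ + Σ ν·ξ):
  P: 348 − 1(236.6) = 111.4
  U: 0 + 1(236.6) − 1(148.5) = 88.16
  Q: 0 + 3(148.5) = 445.4
Total out = 645 mol; y_U = 88.16 / 645 = 0.1367.

0.137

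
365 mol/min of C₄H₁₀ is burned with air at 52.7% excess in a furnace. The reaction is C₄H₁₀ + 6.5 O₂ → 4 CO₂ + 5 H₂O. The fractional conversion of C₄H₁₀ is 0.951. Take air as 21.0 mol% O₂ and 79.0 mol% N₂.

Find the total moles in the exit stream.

18100 mol/min

Stoichiometric O₂ = 6.5 × 365 = 2372 mol/min; O₂ fed = 2372 × 1.527 = 3623 mol/min.
N₂ fed = 3623 × 79/21 = 13630 mol/min.
Fuel reacted = 0.951 × 365 → ξ = 347.1 mol/min.
Outlet (n = n₀ + ν ξ):
  C₄H₁₀: 365 − 1(347.1) = 17.88
  O₂: 3623 − 6.5(347.1) = 1367
  N₂: 13630 (inert)
  CO₂: 0 + 4(347.1) = 1388
  H₂O: 0 + 5(347.1) = 1736
Total out = 17.88 + 1367 + 13630 + 1388 + 1736 = 18140 mol/min.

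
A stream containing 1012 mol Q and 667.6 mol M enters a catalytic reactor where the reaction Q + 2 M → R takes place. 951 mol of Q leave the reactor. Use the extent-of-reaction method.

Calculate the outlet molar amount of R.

For Q: n = n₀ − 1ξ → 951 = 1012 − 1ξ, giving ξ = 61 mol.
Outlet amounts (n = n₀ + ν ξ):
  Q: 1012 − 1(61) = 951
  M: 667.6 − 2(61) = 545.6
  R: 0 + 1(61) = 61

61 mol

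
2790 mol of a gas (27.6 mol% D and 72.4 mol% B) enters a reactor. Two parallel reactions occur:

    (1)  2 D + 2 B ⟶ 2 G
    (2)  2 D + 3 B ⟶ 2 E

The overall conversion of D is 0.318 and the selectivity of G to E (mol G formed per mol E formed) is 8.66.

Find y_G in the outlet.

Conversion of D: D consumed = 0.318 × 770 = 244.9 mol = 2ξ₁ + 2ξ₂.
Selectivity: 2ξ₁ / (2ξ₂) = 8.66 → ξ₁ = 8.66 ξ₂.
Substitute: (2·8.66 + 2) ξ₂ = 244.9 → ξ₂ = 12.67 mol, ξ₁ = 109.8 mol.
Outlet amounts (n = n₀ + Σ ν·ξ):
  D: 770 − 2(109.8) − 2(12.67) = 525.2
  B: 2020 − 2(109.8) − 3(12.67) = 1762
  G: 0 + 2(109.8) = 219.5
  E: 0 + 2(12.67) = 25.35
Total out = 2532 mol; y_G = 219.5 / 2532 = 0.08668.

0.0867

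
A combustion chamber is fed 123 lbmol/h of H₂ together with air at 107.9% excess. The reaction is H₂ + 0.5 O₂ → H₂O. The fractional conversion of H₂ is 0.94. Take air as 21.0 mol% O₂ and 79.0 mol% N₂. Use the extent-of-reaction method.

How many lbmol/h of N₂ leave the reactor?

481 lbmol/h

Stoichiometric O₂ = 0.5 × 123 = 61.5 lbmol/h; O₂ fed = 61.5 × 2.079 = 127.9 lbmol/h.
N₂ fed = 127.9 × 79/21 = 481 lbmol/h.
Fuel reacted = 0.94 × 123 → ξ = 115.6 lbmol/h.
Outlet (n = n₀ + ν ξ):
  H₂: 123 − 1(115.6) = 7.38
  O₂: 127.9 − 0.5(115.6) = 70.05
  N₂: 481 (inert)
  H₂O: 0 + 1(115.6) = 115.6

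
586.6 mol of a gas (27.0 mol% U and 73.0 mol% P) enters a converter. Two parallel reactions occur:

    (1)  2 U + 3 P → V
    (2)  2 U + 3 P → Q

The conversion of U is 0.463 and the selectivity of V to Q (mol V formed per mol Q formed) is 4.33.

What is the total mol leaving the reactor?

440 mol

Conversion of U: U consumed = 0.463 × 158.4 = 73.33 mol = 2ξ₁ + 2ξ₂.
Selectivity: 1ξ₁ / (1ξ₂) = 4.33 → ξ₁ = 4.33 ξ₂.
Substitute: (2·4.33 + 2) ξ₂ = 73.33 → ξ₂ = 6.879 mol, ξ₁ = 29.79 mol.
Outlet amounts (n = n₀ + Σ ν·ξ):
  U: 158.4 − 2(29.79) − 2(6.879) = 85.05
  P: 428.2 − 3(29.79) − 3(6.879) = 318.2
  V: 0 + 1(29.79) = 29.79
  Q: 0 + 1(6.879) = 6.879
Total out = 85.05 + 318.2 + 29.79 + 6.879 = 439.9 mol.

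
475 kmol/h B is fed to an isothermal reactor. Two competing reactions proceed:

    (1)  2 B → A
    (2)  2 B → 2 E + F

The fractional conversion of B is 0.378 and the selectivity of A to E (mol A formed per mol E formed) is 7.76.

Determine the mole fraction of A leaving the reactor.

0.213

Conversion of B: B consumed = 0.378 × 475 = 179.6 kmol/h = 2ξ₁ + 2ξ₂.
Selectivity: 1ξ₁ / (2ξ₂) = 7.76 → ξ₁ = 15.52 ξ₂.
Substitute: (2·15.52 + 2) ξ₂ = 179.6 → ξ₂ = 5.434 kmol/h, ξ₁ = 84.34 kmol/h.
Outlet amounts (n = n₀ + Σ ν·ξ):
  B: 475 − 2(84.34) − 2(5.434) = 295.4
  A: 0 + 1(84.34) = 84.34
  E: 0 + 2(5.434) = 10.87
  F: 0 + 1(5.434) = 5.434
Total out = 396.1 kmol/h; y_A = 84.34 / 396.1 = 0.2129.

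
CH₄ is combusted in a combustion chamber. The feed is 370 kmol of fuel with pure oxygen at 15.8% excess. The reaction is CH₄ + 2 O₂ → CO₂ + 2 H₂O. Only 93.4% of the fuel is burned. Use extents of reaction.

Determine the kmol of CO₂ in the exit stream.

346 kmol

Stoichiometric O₂ = 2 × 370 = 740 kmol; O₂ fed = 740 × 1.158 = 856.9 kmol.
Fuel reacted = 0.934 × 370 → ξ = 345.6 kmol.
Outlet (n = n₀ + ν ξ):
  CH₄: 370 − 1(345.6) = 24.42
  O₂: 856.9 − 2(345.6) = 165.8
  CO₂: 0 + 1(345.6) = 345.6
  H₂O: 0 + 2(345.6) = 691.2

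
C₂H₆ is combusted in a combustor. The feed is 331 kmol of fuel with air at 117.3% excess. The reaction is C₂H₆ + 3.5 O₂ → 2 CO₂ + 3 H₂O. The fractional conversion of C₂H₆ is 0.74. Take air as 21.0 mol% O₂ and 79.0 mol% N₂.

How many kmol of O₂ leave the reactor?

Stoichiometric O₂ = 3.5 × 331 = 1158 kmol; O₂ fed = 1158 × 2.173 = 2517 kmol.
N₂ fed = 2517 × 79/21 = 9470 kmol.
Fuel reacted = 0.74 × 331 → ξ = 244.9 kmol.
Outlet (n = n₀ + ν ξ):
  C₂H₆: 331 − 1(244.9) = 86.06
  O₂: 2517 − 3.5(244.9) = 1660
  N₂: 9470 (inert)
  CO₂: 0 + 2(244.9) = 489.9
  H₂O: 0 + 3(244.9) = 734.8

1660 kmol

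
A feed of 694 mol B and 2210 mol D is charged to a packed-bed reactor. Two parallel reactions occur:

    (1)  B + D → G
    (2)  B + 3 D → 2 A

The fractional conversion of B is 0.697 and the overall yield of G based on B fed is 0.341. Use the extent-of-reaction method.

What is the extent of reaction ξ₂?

ξ₂ = 247 mol

Yield of G: 1ξ₁ / 694 = 0.341 → ξ₁ = 236.7 mol.
Conversion of B: 1ξ₁ + 1ξ₂ = 0.697 × 694 = 483.7 → ξ₂ = 247.1 mol.
Outlet amounts (n = n₀ + Σ ν·ξ):
  B: 694 − 1(236.7) − 1(247.1) = 210.3
  D: 2210 − 1(236.7) − 3(247.1) = 1232
  G: 0 + 1(236.7) = 236.7
  A: 0 + 2(247.1) = 494.1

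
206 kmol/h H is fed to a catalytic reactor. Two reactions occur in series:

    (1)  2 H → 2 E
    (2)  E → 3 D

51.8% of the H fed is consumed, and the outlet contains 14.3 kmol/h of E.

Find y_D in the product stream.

Conversion of H: H consumed = 2ξ₁ = 0.518 × 206 → ξ₁ = 53.35 kmol/h.
E balance: n_E = 0 + 2ξ₁ − 1ξ₂ = 14.3 → ξ₂ = (2·53.35 − 14.3)/1 = 92.41 kmol/h.
Outlet amounts (n = n₀ + Σ ν·ξ):
  H: 206 − 2(53.35) = 99.29
  E: 0 + 2(53.35) − 1(92.41) = 14.3
  D: 0 + 3(92.41) = 277.2
Total out = 390.8 kmol/h; y_D = 277.2 / 390.8 = 0.7093.

0.709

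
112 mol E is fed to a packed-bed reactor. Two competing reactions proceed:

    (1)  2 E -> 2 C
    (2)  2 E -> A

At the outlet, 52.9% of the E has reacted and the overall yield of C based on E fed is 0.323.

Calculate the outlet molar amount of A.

11.5 mol

Yield of C: 2ξ₁ / 112 = 0.323 → ξ₁ = 18.09 mol.
Conversion of E: 2ξ₁ + 2ξ₂ = 0.529 × 112 = 59.25 → ξ₂ = 11.54 mol.
Outlet amounts (n = n₀ + Σ ν·ξ):
  E: 112 − 2(18.09) − 2(11.54) = 52.75
  C: 0 + 2(18.09) = 36.18
  A: 0 + 1(11.54) = 11.54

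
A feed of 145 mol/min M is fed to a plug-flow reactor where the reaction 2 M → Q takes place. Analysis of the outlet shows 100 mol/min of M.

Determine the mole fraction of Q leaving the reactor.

0.184

For M: n = n₀ − 2ξ → 100 = 145 − 2ξ, giving ξ = 22.5 mol/min.
Outlet amounts (n = n₀ + ν ξ):
  M: 145 − 2(22.5) = 100
  Q: 0 + 1(22.5) = 22.5
Total out = 122.5 mol/min; y_Q = 22.5 / 122.5 = 0.1837.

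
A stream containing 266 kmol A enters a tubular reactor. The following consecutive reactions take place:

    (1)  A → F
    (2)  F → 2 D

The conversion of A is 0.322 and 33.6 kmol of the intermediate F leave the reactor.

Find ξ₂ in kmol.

ξ₂ = 52.1 kmol

Conversion of A: A consumed = 1ξ₁ = 0.322 × 266 → ξ₁ = 85.65 kmol.
F balance: n_F = 0 + 1ξ₁ − 1ξ₂ = 33.6 → ξ₂ = (1·85.65 − 33.6)/1 = 52.05 kmol.
Outlet amounts (n = n₀ + Σ ν·ξ):
  A: 266 − 1(85.65) = 180.3
  F: 0 + 1(85.65) − 1(52.05) = 33.6
  D: 0 + 2(52.05) = 104.1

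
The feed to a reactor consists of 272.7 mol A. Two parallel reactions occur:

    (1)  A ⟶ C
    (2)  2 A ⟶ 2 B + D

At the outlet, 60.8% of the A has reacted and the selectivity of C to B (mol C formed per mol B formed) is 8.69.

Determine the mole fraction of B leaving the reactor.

Conversion of A: A consumed = 0.608 × 272.7 = 165.8 mol = 1ξ₁ + 2ξ₂.
Selectivity: 1ξ₁ / (2ξ₂) = 8.69 → ξ₁ = 17.38 ξ₂.
Substitute: (1·17.38 + 2) ξ₂ = 165.8 → ξ₂ = 8.555 mol, ξ₁ = 148.7 mol.
Outlet amounts (n = n₀ + Σ ν·ξ):
  A: 272.7 − 1(148.7) − 2(8.555) = 106.9
  C: 0 + 1(148.7) = 148.7
  B: 0 + 2(8.555) = 17.11
  D: 0 + 1(8.555) = 8.555
Total out = 281.3 mol; y_B = 17.11 / 281.3 = 0.06084.

0.0608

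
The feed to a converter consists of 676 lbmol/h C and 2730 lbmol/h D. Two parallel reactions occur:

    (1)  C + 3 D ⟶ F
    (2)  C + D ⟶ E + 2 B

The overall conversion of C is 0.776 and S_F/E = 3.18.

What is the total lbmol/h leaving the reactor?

2330 lbmol/h

Conversion of C: C consumed = 0.776 × 676 = 524.6 lbmol/h = 1ξ₁ + 1ξ₂.
Selectivity: 1ξ₁ / (1ξ₂) = 3.18 → ξ₁ = 3.18 ξ₂.
Substitute: (1·3.18 + 1) ξ₂ = 524.6 → ξ₂ = 125.5 lbmol/h, ξ₁ = 399.1 lbmol/h.
Outlet amounts (n = n₀ + Σ ν·ξ):
  C: 676 − 1(399.1) − 1(125.5) = 151.4
  D: 2730 − 3(399.1) − 1(125.5) = 1407
  F: 0 + 1(399.1) = 399.1
  E: 0 + 1(125.5) = 125.5
  B: 0 + 2(125.5) = 251
Total out = 151.4 + 1407 + 399.1 + 125.5 + 251 = 2334 lbmol/h.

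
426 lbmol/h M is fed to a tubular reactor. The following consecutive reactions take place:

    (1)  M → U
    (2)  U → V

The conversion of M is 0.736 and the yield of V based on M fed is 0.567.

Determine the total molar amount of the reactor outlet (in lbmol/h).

Conversion of M: M consumed = 1ξ₁ = 0.736 × 426 → ξ₁ = 313.5 lbmol/h.
Yield of V: 1ξ₂ / 426 = 0.567 → ξ₂ = 241.5 lbmol/h.
Outlet amounts (n = n₀ + Σ ν·ξ):
  M: 426 − 1(313.5) = 112.5
  U: 0 + 1(313.5) − 1(241.5) = 71.99
  V: 0 + 1(241.5) = 241.5
Total out = 112.5 + 71.99 + 241.5 = 426 lbmol/h.

426 lbmol/h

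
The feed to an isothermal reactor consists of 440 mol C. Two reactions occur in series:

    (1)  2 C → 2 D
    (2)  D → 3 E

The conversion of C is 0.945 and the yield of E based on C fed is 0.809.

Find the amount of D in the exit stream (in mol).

Conversion of C: C consumed = 2ξ₁ = 0.945 × 440 → ξ₁ = 207.9 mol.
Yield of E: 3ξ₂ / 440 = 0.809 → ξ₂ = 118.7 mol.
Outlet amounts (n = n₀ + Σ ν·ξ):
  C: 440 − 2(207.9) = 24.2
  D: 0 + 2(207.9) − 1(118.7) = 297.1
  E: 0 + 3(118.7) = 356

297 mol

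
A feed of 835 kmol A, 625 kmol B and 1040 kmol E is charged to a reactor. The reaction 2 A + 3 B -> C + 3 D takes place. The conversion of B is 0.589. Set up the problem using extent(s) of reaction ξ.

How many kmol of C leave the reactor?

B reacted = 0.589 × 625 = 368.1 kmol; ν_B = −3, so ξ = 368.1/3 = 122.7 kmol.
Outlet amounts (n = n₀ + ν ξ):
  A: 835 − 2(122.7) = 589.6
  B: 625 − 3(122.7) = 256.9
  C: 0 + 1(122.7) = 122.7
  D: 0 + 3(122.7) = 368.1
  E: 1040 (inert)

123 kmol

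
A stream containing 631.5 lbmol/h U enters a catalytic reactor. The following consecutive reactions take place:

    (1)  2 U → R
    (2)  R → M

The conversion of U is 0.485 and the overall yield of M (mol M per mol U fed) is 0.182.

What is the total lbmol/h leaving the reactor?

Conversion of U: U consumed = 2ξ₁ = 0.485 × 631.5 → ξ₁ = 153.1 lbmol/h.
Yield of M: 1ξ₂ / 631.5 = 0.182 → ξ₂ = 114.9 lbmol/h.
Outlet amounts (n = n₀ + Σ ν·ξ):
  U: 631.5 − 2(153.1) = 325.2
  R: 0 + 1(153.1) − 1(114.9) = 38.21
  M: 0 + 1(114.9) = 114.9
Total out = 325.2 + 38.21 + 114.9 = 478.4 lbmol/h.

478 lbmol/h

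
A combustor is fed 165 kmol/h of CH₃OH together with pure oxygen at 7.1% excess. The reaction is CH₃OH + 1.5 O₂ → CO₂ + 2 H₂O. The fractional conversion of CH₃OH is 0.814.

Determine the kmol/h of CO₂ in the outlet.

134 kmol/h

Stoichiometric O₂ = 1.5 × 165 = 247.5 kmol/h; O₂ fed = 247.5 × 1.071 = 265.1 kmol/h.
Fuel reacted = 0.814 × 165 → ξ = 134.3 kmol/h.
Outlet (n = n₀ + ν ξ):
  CH₃OH: 165 − 1(134.3) = 30.69
  O₂: 265.1 − 1.5(134.3) = 63.61
  CO₂: 0 + 1(134.3) = 134.3
  H₂O: 0 + 2(134.3) = 268.6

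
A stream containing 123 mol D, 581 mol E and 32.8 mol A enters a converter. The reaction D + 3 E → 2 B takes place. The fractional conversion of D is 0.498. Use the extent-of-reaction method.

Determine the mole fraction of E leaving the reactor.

D reacted = 0.498 × 123 = 61.25 mol; ν_D = −1, so ξ = 61.25/1 = 61.25 mol.
Outlet amounts (n = n₀ + ν ξ):
  D: 123 − 1(61.25) = 61.75
  E: 581 − 3(61.25) = 397.2
  B: 0 + 2(61.25) = 122.5
  A: 32.8 (inert)
Total out = 614.3 mol; y_E = 397.2 / 614.3 = 0.6467.

0.647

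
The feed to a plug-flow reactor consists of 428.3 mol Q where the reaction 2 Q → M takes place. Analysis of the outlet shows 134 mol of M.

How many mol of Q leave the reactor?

For M: n = n₀ + 1ξ → 134 = 0 + 1ξ, giving ξ = 134 mol.
Outlet amounts (n = n₀ + ν ξ):
  Q: 428.3 − 2(134) = 160.3
  M: 0 + 1(134) = 134

160 mol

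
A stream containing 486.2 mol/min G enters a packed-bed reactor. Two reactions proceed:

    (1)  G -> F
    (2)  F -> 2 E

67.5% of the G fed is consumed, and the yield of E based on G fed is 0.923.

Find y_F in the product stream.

0.146

Conversion of G: G consumed = 1ξ₁ = 0.675 × 486.2 → ξ₁ = 328.2 mol/min.
Yield of E: 2ξ₂ / 486.2 = 0.923 → ξ₂ = 224.4 mol/min.
Outlet amounts (n = n₀ + Σ ν·ξ):
  G: 486.2 − 1(328.2) = 158
  F: 0 + 1(328.2) − 1(224.4) = 103.8
  E: 0 + 2(224.4) = 448.8
Total out = 710.6 mol/min; y_F = 103.8 / 710.6 = 0.1461.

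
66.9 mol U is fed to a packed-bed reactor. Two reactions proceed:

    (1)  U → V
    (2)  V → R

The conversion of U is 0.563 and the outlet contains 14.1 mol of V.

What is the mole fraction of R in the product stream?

Conversion of U: U consumed = 1ξ₁ = 0.563 × 66.9 → ξ₁ = 37.66 mol.
V balance: n_V = 0 + 1ξ₁ − 1ξ₂ = 14.1 → ξ₂ = (1·37.66 − 14.1)/1 = 23.56 mol.
Outlet amounts (n = n₀ + Σ ν·ξ):
  U: 66.9 − 1(37.66) = 29.24
  V: 0 + 1(37.66) − 1(23.56) = 14.1
  R: 0 + 1(23.56) = 23.56
Total out = 66.9 mol; y_R = 23.56 / 66.9 = 0.3522.

0.352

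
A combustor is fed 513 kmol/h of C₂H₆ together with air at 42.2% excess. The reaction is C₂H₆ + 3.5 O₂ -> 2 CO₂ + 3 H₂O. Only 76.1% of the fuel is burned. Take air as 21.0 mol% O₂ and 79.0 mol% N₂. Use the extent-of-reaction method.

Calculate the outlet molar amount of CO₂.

781 kmol/h

Stoichiometric O₂ = 3.5 × 513 = 1796 kmol/h; O₂ fed = 1796 × 1.422 = 2553 kmol/h.
N₂ fed = 2553 × 79/21 = 9605 kmol/h.
Fuel reacted = 0.761 × 513 → ξ = 390.4 kmol/h.
Outlet (n = n₀ + ν ξ):
  C₂H₆: 513 − 1(390.4) = 122.6
  O₂: 2553 − 3.5(390.4) = 1187
  N₂: 9605 (inert)
  CO₂: 0 + 2(390.4) = 780.8
  H₂O: 0 + 3(390.4) = 1171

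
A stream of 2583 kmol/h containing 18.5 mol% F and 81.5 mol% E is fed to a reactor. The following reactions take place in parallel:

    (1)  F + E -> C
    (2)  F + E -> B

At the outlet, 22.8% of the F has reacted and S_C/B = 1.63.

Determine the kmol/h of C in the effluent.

67.5 kmol/h

Conversion of F: F consumed = 0.228 × 477.9 = 109 kmol/h = 1ξ₁ + 1ξ₂.
Selectivity: 1ξ₁ / (1ξ₂) = 1.63 → ξ₁ = 1.63 ξ₂.
Substitute: (1·1.63 + 1) ξ₂ = 109 → ξ₂ = 41.43 kmol/h, ξ₁ = 67.52 kmol/h.
Outlet amounts (n = n₀ + Σ ν·ξ):
  F: 477.9 − 1(67.52) − 1(41.43) = 368.9
  E: 2105 − 1(67.52) − 1(41.43) = 1996
  C: 0 + 1(67.52) = 67.52
  B: 0 + 1(41.43) = 41.43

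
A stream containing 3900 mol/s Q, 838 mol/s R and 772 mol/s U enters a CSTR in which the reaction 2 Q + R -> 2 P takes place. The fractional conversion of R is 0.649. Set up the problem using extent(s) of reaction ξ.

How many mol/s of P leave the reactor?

1090 mol/s

R reacted = 0.649 × 838 = 543.9 mol/s; ν_R = −1, so ξ = 543.9/1 = 543.9 mol/s.
Outlet amounts (n = n₀ + ν ξ):
  Q: 3900 − 2(543.9) = 2812
  R: 838 − 1(543.9) = 294.1
  P: 0 + 2(543.9) = 1088
  U: 772 (inert)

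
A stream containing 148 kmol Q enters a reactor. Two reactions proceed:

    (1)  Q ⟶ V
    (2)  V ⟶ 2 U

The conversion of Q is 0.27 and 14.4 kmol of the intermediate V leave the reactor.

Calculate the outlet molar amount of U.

51.1 kmol

Conversion of Q: Q consumed = 1ξ₁ = 0.27 × 148 → ξ₁ = 39.96 kmol.
V balance: n_V = 0 + 1ξ₁ − 1ξ₂ = 14.4 → ξ₂ = (1·39.96 − 14.4)/1 = 25.56 kmol.
Outlet amounts (n = n₀ + Σ ν·ξ):
  Q: 148 − 1(39.96) = 108
  V: 0 + 1(39.96) − 1(25.56) = 14.4
  U: 0 + 2(25.56) = 51.12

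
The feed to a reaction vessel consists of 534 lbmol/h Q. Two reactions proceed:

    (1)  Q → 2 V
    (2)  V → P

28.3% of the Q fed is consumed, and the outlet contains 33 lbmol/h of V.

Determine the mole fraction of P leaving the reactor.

0.393

Conversion of Q: Q consumed = 1ξ₁ = 0.283 × 534 → ξ₁ = 151.1 lbmol/h.
V balance: n_V = 0 + 2ξ₁ − 1ξ₂ = 33 → ξ₂ = (2·151.1 − 33)/1 = 269.2 lbmol/h.
Outlet amounts (n = n₀ + Σ ν·ξ):
  Q: 534 − 1(151.1) = 382.9
  V: 0 + 2(151.1) − 1(269.2) = 33
  P: 0 + 1(269.2) = 269.2
Total out = 685.1 lbmol/h; y_P = 269.2 / 685.1 = 0.393.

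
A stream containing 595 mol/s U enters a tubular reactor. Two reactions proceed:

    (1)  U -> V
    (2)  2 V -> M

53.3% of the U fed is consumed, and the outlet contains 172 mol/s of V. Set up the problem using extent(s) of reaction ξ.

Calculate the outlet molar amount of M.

72.6 mol/s

Conversion of U: U consumed = 1ξ₁ = 0.533 × 595 → ξ₁ = 317.1 mol/s.
V balance: n_V = 0 + 1ξ₁ − 2ξ₂ = 172 → ξ₂ = (1·317.1 − 172)/2 = 72.57 mol/s.
Outlet amounts (n = n₀ + Σ ν·ξ):
  U: 595 − 1(317.1) = 277.9
  V: 0 + 1(317.1) − 2(72.57) = 172
  M: 0 + 1(72.57) = 72.57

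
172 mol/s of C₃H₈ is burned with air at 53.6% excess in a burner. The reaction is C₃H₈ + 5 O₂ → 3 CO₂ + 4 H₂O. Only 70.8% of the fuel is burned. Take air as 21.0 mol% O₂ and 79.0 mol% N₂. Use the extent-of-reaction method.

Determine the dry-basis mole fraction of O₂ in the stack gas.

0.117

Stoichiometric O₂ = 5 × 172 = 860 mol/s; O₂ fed = 860 × 1.536 = 1321 mol/s.
N₂ fed = 1321 × 79/21 = 4969 mol/s.
Fuel reacted = 0.708 × 172 → ξ = 121.8 mol/s.
Outlet (n = n₀ + ν ξ):
  C₃H₈: 172 − 1(121.8) = 50.22
  O₂: 1321 − 5(121.8) = 712.1
  N₂: 4969 (inert)
  CO₂: 0 + 3(121.8) = 365.3
  H₂O: 0 + 4(121.8) = 487.1
Dry total = 6097 mol/s; y_O₂ (dry) = 712.1 / 6097 = 0.1168.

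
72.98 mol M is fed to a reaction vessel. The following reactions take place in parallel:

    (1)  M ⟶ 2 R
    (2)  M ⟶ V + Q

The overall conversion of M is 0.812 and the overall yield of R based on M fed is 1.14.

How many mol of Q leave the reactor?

17.7 mol

Yield of R: 2ξ₁ / 72.98 = 1.14 → ξ₁ = 41.6 mol.
Conversion of M: 1ξ₁ + 1ξ₂ = 0.812 × 72.98 = 59.26 → ξ₂ = 17.66 mol.
Outlet amounts (n = n₀ + Σ ν·ξ):
  M: 72.98 − 1(41.6) − 1(17.66) = 13.72
  R: 0 + 2(41.6) = 83.2
  V: 0 + 1(17.66) = 17.66
  Q: 0 + 1(17.66) = 17.66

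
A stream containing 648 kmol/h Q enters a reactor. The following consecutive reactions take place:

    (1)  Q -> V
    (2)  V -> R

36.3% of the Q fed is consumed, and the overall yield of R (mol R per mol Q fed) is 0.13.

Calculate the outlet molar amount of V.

Conversion of Q: Q consumed = 1ξ₁ = 0.363 × 648 → ξ₁ = 235.2 kmol/h.
Yield of R: 1ξ₂ / 648 = 0.13 → ξ₂ = 84.24 kmol/h.
Outlet amounts (n = n₀ + Σ ν·ξ):
  Q: 648 − 1(235.2) = 412.8
  V: 0 + 1(235.2) − 1(84.24) = 151
  R: 0 + 1(84.24) = 84.24

151 kmol/h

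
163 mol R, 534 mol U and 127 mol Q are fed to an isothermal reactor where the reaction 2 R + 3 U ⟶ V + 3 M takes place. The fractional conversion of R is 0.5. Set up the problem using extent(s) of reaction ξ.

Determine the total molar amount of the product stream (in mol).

783 mol

R reacted = 0.5 × 163 = 81.5 mol; ν_R = −2, so ξ = 81.5/2 = 40.75 mol.
Outlet amounts (n = n₀ + ν ξ):
  R: 163 − 2(40.75) = 81.5
  U: 534 − 3(40.75) = 411.8
  V: 0 + 1(40.75) = 40.75
  M: 0 + 3(40.75) = 122.2
  Q: 127 (inert)
Total out = 81.5 + 411.8 + 40.75 + 122.2 + 127 = 783.2 mol.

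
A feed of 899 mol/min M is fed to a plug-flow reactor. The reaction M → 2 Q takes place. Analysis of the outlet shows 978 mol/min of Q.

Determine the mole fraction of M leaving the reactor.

0.295

For Q: n = n₀ + 2ξ → 978 = 0 + 2ξ, giving ξ = 489 mol/min.
Outlet amounts (n = n₀ + ν ξ):
  M: 899 − 1(489) = 410
  Q: 0 + 2(489) = 978
Total out = 1388 mol/min; y_M = 410 / 1388 = 0.2954.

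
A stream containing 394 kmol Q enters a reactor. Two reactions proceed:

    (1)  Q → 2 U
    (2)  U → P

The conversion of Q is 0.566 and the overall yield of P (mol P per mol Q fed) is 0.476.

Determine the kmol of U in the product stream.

258 kmol

Conversion of Q: Q consumed = 1ξ₁ = 0.566 × 394 → ξ₁ = 223 kmol.
Yield of P: 1ξ₂ / 394 = 0.476 → ξ₂ = 187.5 kmol.
Outlet amounts (n = n₀ + Σ ν·ξ):
  Q: 394 − 1(223) = 171
  U: 0 + 2(223) − 1(187.5) = 258.5
  P: 0 + 1(187.5) = 187.5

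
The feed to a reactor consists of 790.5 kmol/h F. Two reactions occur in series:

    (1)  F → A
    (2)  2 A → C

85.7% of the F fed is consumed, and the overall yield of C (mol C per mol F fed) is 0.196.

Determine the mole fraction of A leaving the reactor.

0.578

Conversion of F: F consumed = 1ξ₁ = 0.857 × 790.5 → ξ₁ = 677.5 kmol/h.
Yield of C: 1ξ₂ / 790.5 = 0.196 → ξ₂ = 154.9 kmol/h.
Outlet amounts (n = n₀ + Σ ν·ξ):
  F: 790.5 − 1(677.5) = 113
  A: 0 + 1(677.5) − 2(154.9) = 367.6
  C: 0 + 1(154.9) = 154.9
Total out = 635.6 kmol/h; y_A = 367.6 / 635.6 = 0.5784.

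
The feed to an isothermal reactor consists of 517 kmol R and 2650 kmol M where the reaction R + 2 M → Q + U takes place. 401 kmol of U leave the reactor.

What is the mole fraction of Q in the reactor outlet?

For U: n = n₀ + 1ξ → 401 = 0 + 1ξ, giving ξ = 401 kmol.
Outlet amounts (n = n₀ + ν ξ):
  R: 517 − 1(401) = 116
  M: 2650 − 2(401) = 1848
  Q: 0 + 1(401) = 401
  U: 0 + 1(401) = 401
Total out = 2766 kmol; y_Q = 401 / 2766 = 0.145.

0.145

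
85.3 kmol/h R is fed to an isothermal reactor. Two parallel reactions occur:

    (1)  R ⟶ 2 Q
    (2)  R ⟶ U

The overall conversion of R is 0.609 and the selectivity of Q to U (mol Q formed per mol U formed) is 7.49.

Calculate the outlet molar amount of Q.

82 kmol/h

Conversion of R: R consumed = 0.609 × 85.3 = 51.95 kmol/h = 1ξ₁ + 1ξ₂.
Selectivity: 2ξ₁ / (1ξ₂) = 7.49 → ξ₁ = 3.745 ξ₂.
Substitute: (1·3.745 + 1) ξ₂ = 51.95 → ξ₂ = 10.95 kmol/h, ξ₁ = 41 kmol/h.
Outlet amounts (n = n₀ + Σ ν·ξ):
  R: 85.3 − 1(41) − 1(10.95) = 33.35
  Q: 0 + 2(41) = 82
  U: 0 + 1(10.95) = 10.95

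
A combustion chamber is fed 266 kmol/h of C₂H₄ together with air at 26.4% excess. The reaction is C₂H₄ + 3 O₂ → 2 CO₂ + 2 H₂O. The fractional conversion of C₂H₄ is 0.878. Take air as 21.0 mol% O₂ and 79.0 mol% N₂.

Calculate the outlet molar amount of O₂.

308 kmol/h

Stoichiometric O₂ = 3 × 266 = 798 kmol/h; O₂ fed = 798 × 1.264 = 1009 kmol/h.
N₂ fed = 1009 × 79/21 = 3795 kmol/h.
Fuel reacted = 0.878 × 266 → ξ = 233.5 kmol/h.
Outlet (n = n₀ + ν ξ):
  C₂H₄: 266 − 1(233.5) = 32.45
  O₂: 1009 − 3(233.5) = 308
  N₂: 3795 (inert)
  CO₂: 0 + 2(233.5) = 467.1
  H₂O: 0 + 2(233.5) = 467.1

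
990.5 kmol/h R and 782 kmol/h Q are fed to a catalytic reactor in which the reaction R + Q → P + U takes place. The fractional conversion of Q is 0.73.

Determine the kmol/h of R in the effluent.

Q reacted = 0.73 × 782 = 570.9 kmol/h; ν_Q = −1, so ξ = 570.9/1 = 570.9 kmol/h.
Outlet amounts (n = n₀ + ν ξ):
  R: 990.5 − 1(570.9) = 419.6
  Q: 782 − 1(570.9) = 211.1
  P: 0 + 1(570.9) = 570.9
  U: 0 + 1(570.9) = 570.9

420 kmol/h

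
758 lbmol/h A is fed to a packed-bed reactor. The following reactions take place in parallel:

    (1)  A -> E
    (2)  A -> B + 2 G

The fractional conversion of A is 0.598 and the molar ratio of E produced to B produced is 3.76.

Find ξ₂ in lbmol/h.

Conversion of A: A consumed = 0.598 × 758 = 453.3 lbmol/h = 1ξ₁ + 1ξ₂.
Selectivity: 1ξ₁ / (1ξ₂) = 3.76 → ξ₁ = 3.76 ξ₂.
Substitute: (1·3.76 + 1) ξ₂ = 453.3 → ξ₂ = 95.23 lbmol/h, ξ₁ = 358.1 lbmol/h.
Outlet amounts (n = n₀ + Σ ν·ξ):
  A: 758 − 1(358.1) − 1(95.23) = 304.7
  E: 0 + 1(358.1) = 358.1
  B: 0 + 1(95.23) = 95.23
  G: 0 + 2(95.23) = 190.5

ξ₂ = 95.2 lbmol/h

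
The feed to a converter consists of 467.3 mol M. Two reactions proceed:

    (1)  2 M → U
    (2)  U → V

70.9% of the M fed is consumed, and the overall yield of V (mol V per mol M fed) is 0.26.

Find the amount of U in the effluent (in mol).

44.2 mol

Conversion of M: M consumed = 2ξ₁ = 0.709 × 467.3 → ξ₁ = 165.7 mol.
Yield of V: 1ξ₂ / 467.3 = 0.26 → ξ₂ = 121.5 mol.
Outlet amounts (n = n₀ + Σ ν·ξ):
  M: 467.3 − 2(165.7) = 136
  U: 0 + 1(165.7) − 1(121.5) = 44.16
  V: 0 + 1(121.5) = 121.5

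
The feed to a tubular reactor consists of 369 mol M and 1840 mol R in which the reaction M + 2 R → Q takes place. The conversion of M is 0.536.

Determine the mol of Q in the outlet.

M reacted = 0.536 × 369 = 197.8 mol; ν_M = −1, so ξ = 197.8/1 = 197.8 mol.
Outlet amounts (n = n₀ + ν ξ):
  M: 369 − 1(197.8) = 171.2
  R: 1840 − 2(197.8) = 1444
  Q: 0 + 1(197.8) = 197.8

198 mol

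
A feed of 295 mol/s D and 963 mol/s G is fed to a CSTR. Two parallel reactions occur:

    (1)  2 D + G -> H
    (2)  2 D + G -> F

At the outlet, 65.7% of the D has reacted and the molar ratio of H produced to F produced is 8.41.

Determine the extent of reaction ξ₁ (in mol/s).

Conversion of D: D consumed = 0.657 × 295 = 193.8 mol/s = 2ξ₁ + 2ξ₂.
Selectivity: 1ξ₁ / (1ξ₂) = 8.41 → ξ₁ = 8.41 ξ₂.
Substitute: (2·8.41 + 2) ξ₂ = 193.8 → ξ₂ = 10.3 mol/s, ξ₁ = 86.61 mol/s.
Outlet amounts (n = n₀ + Σ ν·ξ):
  D: 295 − 2(86.61) − 2(10.3) = 101.2
  G: 963 − 1(86.61) − 1(10.3) = 866.1
  H: 0 + 1(86.61) = 86.61
  F: 0 + 1(10.3) = 10.3

ξ₁ = 86.6 mol/s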